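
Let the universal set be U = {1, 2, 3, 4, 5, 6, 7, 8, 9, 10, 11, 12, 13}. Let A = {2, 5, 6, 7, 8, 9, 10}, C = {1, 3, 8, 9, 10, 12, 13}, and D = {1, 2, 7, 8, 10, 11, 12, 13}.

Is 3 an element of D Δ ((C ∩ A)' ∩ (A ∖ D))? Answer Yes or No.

No

3 ∈ C and 3 ∉ A, so 3 ∉ C ∩ A
3 ∈ (C ∩ A)' since 3 ∉ (C ∩ A)
3 ∉ A and 3 ∉ D, so 3 ∉ A ∖ D
3 ∈ (C ∩ A)' and 3 ∉ (A ∖ D), so 3 ∉ (C ∩ A)' ∩ (A ∖ D)
3 ∉ D and 3 ∉ ((C ∩ A)' ∩ (A ∖ D)), so 3 ∉ D Δ ((C ∩ A)' ∩ (A ∖ D))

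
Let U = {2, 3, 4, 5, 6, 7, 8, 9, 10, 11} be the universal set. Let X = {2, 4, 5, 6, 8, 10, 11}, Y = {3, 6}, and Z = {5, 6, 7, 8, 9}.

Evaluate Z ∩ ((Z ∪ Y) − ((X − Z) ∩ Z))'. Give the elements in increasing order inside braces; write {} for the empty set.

Z ∪ Y = {3, 5, 6, 7, 8, 9}
X − Z = {2, 4, 10, 11}
(X − Z) ∩ Z = {}
(Z ∪ Y) − ((X − Z) ∩ Z) = {3, 5, 6, 7, 8, 9}
((Z ∪ Y) − ((X − Z) ∩ Z))' = {2, 4, 10, 11}
Z ∩ ((Z ∪ Y) − ((X − Z) ∩ Z))' = {}

{}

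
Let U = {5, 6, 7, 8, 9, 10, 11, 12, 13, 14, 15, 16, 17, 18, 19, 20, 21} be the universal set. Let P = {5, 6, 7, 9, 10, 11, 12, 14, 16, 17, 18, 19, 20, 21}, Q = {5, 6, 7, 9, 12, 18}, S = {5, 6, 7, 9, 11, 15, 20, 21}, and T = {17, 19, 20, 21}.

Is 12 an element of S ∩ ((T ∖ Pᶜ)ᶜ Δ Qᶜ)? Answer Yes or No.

No

12 ∈ P, so 12 ∉ Pᶜ
12 ∉ T and 12 ∉ Pᶜ, so 12 ∉ T ∖ Pᶜ
12 ∈ (T ∖ Pᶜ)ᶜ since 12 ∉ (T ∖ Pᶜ)
12 ∈ Q, so 12 ∉ Qᶜ
12 ∈ (T ∖ Pᶜ)ᶜ and 12 ∉ Qᶜ, so 12 ∈ (T ∖ Pᶜ)ᶜ Δ Qᶜ
12 ∉ S and 12 ∈ ((T ∖ Pᶜ)ᶜ Δ Qᶜ), so 12 ∉ S ∩ ((T ∖ Pᶜ)ᶜ Δ Qᶜ)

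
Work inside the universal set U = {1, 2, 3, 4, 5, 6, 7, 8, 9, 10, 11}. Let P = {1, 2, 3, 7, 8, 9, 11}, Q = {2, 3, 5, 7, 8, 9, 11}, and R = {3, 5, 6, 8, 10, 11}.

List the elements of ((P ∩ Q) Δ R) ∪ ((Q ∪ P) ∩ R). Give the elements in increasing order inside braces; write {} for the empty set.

P ∩ Q = {2, 3, 7, 8, 9, 11}
(P ∩ Q) Δ R = {2, 5, 6, 7, 9, 10}
Q ∪ P = {1, 2, 3, 5, 7, 8, 9, 11}
(Q ∪ P) ∩ R = {3, 5, 8, 11}
((P ∩ Q) Δ R) ∪ ((Q ∪ P) ∩ R) = {2, 3, 5, 6, 7, 8, 9, 10, 11}

{2, 3, 5, 6, 7, 8, 9, 10, 11}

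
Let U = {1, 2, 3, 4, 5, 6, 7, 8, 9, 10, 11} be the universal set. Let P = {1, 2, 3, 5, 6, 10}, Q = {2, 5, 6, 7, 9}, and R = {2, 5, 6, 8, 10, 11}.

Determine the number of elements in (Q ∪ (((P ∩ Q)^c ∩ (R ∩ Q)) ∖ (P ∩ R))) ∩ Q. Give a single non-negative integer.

P ∩ Q = {2, 5, 6}
(P ∩ Q)^c = {1, 3, 4, 7, 8, 9, 10, 11}
R ∩ Q = {2, 5, 6}
(P ∩ Q)^c ∩ (R ∩ Q) = {}
P ∩ R = {2, 5, 6, 10}
((P ∩ Q)^c ∩ (R ∩ Q)) ∖ (P ∩ R) = {}
Q ∪ (((P ∩ Q)^c ∩ (R ∩ Q)) ∖ (P ∩ R)) = {2, 5, 6, 7, 9}
(Q ∪ (((P ∩ Q)^c ∩ (R ∩ Q)) ∖ (P ∩ R))) ∩ Q = {2, 5, 6, 7, 9}
|(Q ∪ (((P ∩ Q)^c ∩ (R ∩ Q)) ∖ (P ∩ R))) ∩ Q| = 5

5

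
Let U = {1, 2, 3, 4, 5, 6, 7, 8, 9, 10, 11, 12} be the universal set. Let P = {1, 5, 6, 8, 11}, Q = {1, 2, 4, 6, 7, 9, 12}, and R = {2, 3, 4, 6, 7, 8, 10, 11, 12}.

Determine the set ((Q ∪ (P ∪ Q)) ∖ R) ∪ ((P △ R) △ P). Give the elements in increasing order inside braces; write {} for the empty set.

P ∪ Q = {1, 2, 4, 5, 6, 7, 8, 9, 11, 12}
Q ∪ (P ∪ Q) = {1, 2, 4, 5, 6, 7, 8, 9, 11, 12}
(Q ∪ (P ∪ Q)) ∖ R = {1, 5, 9}
P △ R = {1, 2, 3, 4, 5, 7, 10, 12}
(P △ R) △ P = {2, 3, 4, 6, 7, 8, 10, 11, 12}
((Q ∪ (P ∪ Q)) ∖ R) ∪ ((P △ R) △ P) = {1, 2, 3, 4, 5, 6, 7, 8, 9, 10, 11, 12}

{1, 2, 3, 4, 5, 6, 7, 8, 9, 10, 11, 12}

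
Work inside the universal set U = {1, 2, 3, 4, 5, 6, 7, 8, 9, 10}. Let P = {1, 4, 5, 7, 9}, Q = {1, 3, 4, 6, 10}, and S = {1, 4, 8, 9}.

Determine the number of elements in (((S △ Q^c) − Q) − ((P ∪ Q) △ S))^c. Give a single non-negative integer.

9

Q^c = {2, 5, 7, 8, 9}
S △ Q^c = {1, 2, 4, 5, 7}
(S △ Q^c) − Q = {2, 5, 7}
P ∪ Q = {1, 3, 4, 5, 6, 7, 9, 10}
(P ∪ Q) △ S = {3, 5, 6, 7, 8, 10}
((S △ Q^c) − Q) − ((P ∪ Q) △ S) = {2}
(((S △ Q^c) − Q) − ((P ∪ Q) △ S))^c = {1, 3, 4, 5, 6, 7, 8, 9, 10}
|(((S △ Q^c) − Q) − ((P ∪ Q) △ S))^c| = 9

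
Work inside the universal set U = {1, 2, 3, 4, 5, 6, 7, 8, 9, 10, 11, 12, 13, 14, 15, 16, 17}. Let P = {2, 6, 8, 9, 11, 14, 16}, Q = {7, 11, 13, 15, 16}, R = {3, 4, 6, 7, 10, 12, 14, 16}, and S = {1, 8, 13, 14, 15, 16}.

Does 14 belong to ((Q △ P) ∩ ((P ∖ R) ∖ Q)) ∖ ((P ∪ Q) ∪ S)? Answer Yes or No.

14 ∉ Q and 14 ∈ P, so 14 ∈ Q △ P
14 ∈ P and 14 ∈ R, so 14 ∉ P ∖ R
14 ∉ (P ∖ R) and 14 ∉ Q, so 14 ∉ (P ∖ R) ∖ Q
14 ∈ (Q △ P) and 14 ∉ ((P ∖ R) ∖ Q), so 14 ∉ (Q △ P) ∩ ((P ∖ R) ∖ Q)
14 ∈ P and 14 ∉ Q, so 14 ∈ P ∪ Q
14 ∈ (P ∪ Q) and 14 ∈ S, so 14 ∈ (P ∪ Q) ∪ S
14 ∉ ((Q △ P) ∩ ((P ∖ R) ∖ Q)) and 14 ∈ ((P ∪ Q) ∪ S), so 14 ∉ ((Q △ P) ∩ ((P ∖ R) ∖ Q)) ∖ ((P ∪ Q) ∪ S)

No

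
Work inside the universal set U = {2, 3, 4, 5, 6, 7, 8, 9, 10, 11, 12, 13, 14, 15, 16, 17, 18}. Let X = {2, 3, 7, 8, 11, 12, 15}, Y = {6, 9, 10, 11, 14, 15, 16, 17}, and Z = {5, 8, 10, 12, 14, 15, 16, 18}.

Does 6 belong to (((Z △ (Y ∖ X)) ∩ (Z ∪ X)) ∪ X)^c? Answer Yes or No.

Yes

6 ∈ Y and 6 ∉ X, so 6 ∈ Y ∖ X
6 ∉ Z and 6 ∈ (Y ∖ X), so 6 ∈ Z △ (Y ∖ X)
6 ∉ Z and 6 ∉ X, so 6 ∉ Z ∪ X
6 ∈ (Z △ (Y ∖ X)) and 6 ∉ (Z ∪ X), so 6 ∉ (Z △ (Y ∖ X)) ∩ (Z ∪ X)
6 ∉ ((Z △ (Y ∖ X)) ∩ (Z ∪ X)) and 6 ∉ X, so 6 ∉ ((Z △ (Y ∖ X)) ∩ (Z ∪ X)) ∪ X
6 ∈ (((Z △ (Y ∖ X)) ∩ (Z ∪ X)) ∪ X)^c since 6 ∉ (((Z △ (Y ∖ X)) ∩ (Z ∪ X)) ∪ X)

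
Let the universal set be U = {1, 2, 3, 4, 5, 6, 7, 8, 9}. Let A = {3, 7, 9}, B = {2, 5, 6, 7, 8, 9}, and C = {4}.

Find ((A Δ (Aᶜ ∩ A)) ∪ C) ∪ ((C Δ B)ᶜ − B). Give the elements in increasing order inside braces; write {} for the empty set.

Aᶜ = {1, 2, 4, 5, 6, 8}
Aᶜ ∩ A = {}
A Δ (Aᶜ ∩ A) = {3, 7, 9}
(A Δ (Aᶜ ∩ A)) ∪ C = {3, 4, 7, 9}
C Δ B = {2, 4, 5, 6, 7, 8, 9}
(C Δ B)ᶜ = {1, 3}
(C Δ B)ᶜ − B = {1, 3}
((A Δ (Aᶜ ∩ A)) ∪ C) ∪ ((C Δ B)ᶜ − B) = {1, 3, 4, 7, 9}

{1, 3, 4, 7, 9}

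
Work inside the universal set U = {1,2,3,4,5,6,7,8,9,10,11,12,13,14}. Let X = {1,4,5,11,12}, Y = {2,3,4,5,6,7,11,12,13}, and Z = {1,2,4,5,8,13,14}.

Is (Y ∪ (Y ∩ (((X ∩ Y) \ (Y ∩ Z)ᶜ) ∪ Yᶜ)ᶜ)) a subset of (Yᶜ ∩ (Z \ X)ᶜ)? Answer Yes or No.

X ∩ Y = {4,5,11,12}
Y ∩ Z = {2,4,5,13}
(Y ∩ Z)ᶜ = {1,3,6,7,8,9,10,11,12,14}
(X ∩ Y) \ (Y ∩ Z)ᶜ = {4,5}
Yᶜ = {1,8,9,10,14}
((X ∩ Y) \ (Y ∩ Z)ᶜ) ∪ Yᶜ = {1,4,5,8,9,10,14}
(((X ∩ Y) \ (Y ∩ Z)ᶜ) ∪ Yᶜ)ᶜ = {2,3,6,7,11,12,13}
Y ∩ (((X ∩ Y) \ (Y ∩ Z)ᶜ) ∪ Yᶜ)ᶜ = {2,3,6,7,11,12,13}
Y ∪ (Y ∩ (((X ∩ Y) \ (Y ∩ Z)ᶜ) ∪ Yᶜ)ᶜ) = {2,3,4,5,6,7,11,12,13}
Z \ X = {2,8,13,14}
(Z \ X)ᶜ = {1,3,4,5,6,7,9,10,11,12}
Yᶜ ∩ (Z \ X)ᶜ = {1,9,10}
2 ∈ Y ∪ (Y ∩ (((X ∩ Y) \ (Y ∩ Z)ᶜ) ∪ Yᶜ)ᶜ) but 2 ∉ Yᶜ ∩ (Z \ X)ᶜ, so the inclusion fails.

No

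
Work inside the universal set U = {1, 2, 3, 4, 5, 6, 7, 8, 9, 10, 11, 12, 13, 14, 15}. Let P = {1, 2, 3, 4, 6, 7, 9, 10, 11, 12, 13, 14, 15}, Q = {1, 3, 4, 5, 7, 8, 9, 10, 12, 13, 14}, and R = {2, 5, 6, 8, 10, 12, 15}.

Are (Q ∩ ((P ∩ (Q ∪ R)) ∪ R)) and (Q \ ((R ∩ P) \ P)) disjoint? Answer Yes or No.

No

Q ∪ R = {1, 2, 3, 4, 5, 6, 7, 8, 9, 10, 12, 13, 14, 15}
P ∩ (Q ∪ R) = {1, 2, 3, 4, 6, 7, 9, 10, 12, 13, 14, 15}
(P ∩ (Q ∪ R)) ∪ R = {1, 2, 3, 4, 5, 6, 7, 8, 9, 10, 12, 13, 14, 15}
Q ∩ ((P ∩ (Q ∪ R)) ∪ R) = {1, 3, 4, 5, 7, 8, 9, 10, 12, 13, 14}
R ∩ P = {2, 6, 10, 12, 15}
(R ∩ P) \ P = {}
Q \ ((R ∩ P) \ P) = {1, 3, 4, 5, 7, 8, 9, 10, 12, 13, 14}
1 lies in both, so they are not disjoint.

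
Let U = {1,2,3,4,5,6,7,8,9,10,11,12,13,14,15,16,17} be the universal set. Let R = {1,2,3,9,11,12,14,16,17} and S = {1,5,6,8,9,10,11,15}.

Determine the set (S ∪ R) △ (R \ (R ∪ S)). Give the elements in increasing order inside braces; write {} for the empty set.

{1,2,3,5,6,8,9,10,11,12,14,15,16,17}

S ∪ R = {1,2,3,5,6,8,9,10,11,12,14,15,16,17}
R ∪ S = {1,2,3,5,6,8,9,10,11,12,14,15,16,17}
R \ (R ∪ S) = {}
(S ∪ R) △ (R \ (R ∪ S)) = {1,2,3,5,6,8,9,10,11,12,14,15,16,17}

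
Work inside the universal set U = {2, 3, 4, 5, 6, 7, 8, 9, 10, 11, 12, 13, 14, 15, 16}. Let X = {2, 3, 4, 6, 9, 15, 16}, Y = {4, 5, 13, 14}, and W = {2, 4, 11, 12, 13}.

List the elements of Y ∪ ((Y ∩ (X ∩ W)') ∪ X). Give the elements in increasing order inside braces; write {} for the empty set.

{2, 3, 4, 5, 6, 9, 13, 14, 15, 16}

X ∩ W = {2, 4}
(X ∩ W)' = {3, 5, 6, 7, 8, 9, 10, 11, 12, 13, 14, 15, 16}
Y ∩ (X ∩ W)' = {5, 13, 14}
(Y ∩ (X ∩ W)') ∪ X = {2, 3, 4, 5, 6, 9, 13, 14, 15, 16}
Y ∪ ((Y ∩ (X ∩ W)') ∪ X) = {2, 3, 4, 5, 6, 9, 13, 14, 15, 16}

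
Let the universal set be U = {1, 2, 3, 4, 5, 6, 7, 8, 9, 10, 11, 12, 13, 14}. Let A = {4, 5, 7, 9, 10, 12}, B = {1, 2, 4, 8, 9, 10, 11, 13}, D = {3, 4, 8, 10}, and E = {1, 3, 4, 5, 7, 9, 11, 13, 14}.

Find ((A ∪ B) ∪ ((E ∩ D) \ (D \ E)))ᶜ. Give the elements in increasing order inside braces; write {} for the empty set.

A ∪ B = {1, 2, 4, 5, 7, 8, 9, 10, 11, 12, 13}
E ∩ D = {3, 4}
D \ E = {8, 10}
(E ∩ D) \ (D \ E) = {3, 4}
(A ∪ B) ∪ ((E ∩ D) \ (D \ E)) = {1, 2, 3, 4, 5, 7, 8, 9, 10, 11, 12, 13}
((A ∪ B) ∪ ((E ∩ D) \ (D \ E)))ᶜ = {6, 14}

{6, 14}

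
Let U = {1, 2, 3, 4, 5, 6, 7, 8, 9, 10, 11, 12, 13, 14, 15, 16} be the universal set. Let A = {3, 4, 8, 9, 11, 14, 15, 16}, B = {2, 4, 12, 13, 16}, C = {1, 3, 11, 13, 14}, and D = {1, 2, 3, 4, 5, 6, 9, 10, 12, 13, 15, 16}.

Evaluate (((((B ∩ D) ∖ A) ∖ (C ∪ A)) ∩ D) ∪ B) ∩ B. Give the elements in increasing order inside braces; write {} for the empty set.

B ∩ D = {2, 4, 12, 13, 16}
(B ∩ D) ∖ A = {2, 12, 13}
C ∪ A = {1, 3, 4, 8, 9, 11, 13, 14, 15, 16}
((B ∩ D) ∖ A) ∖ (C ∪ A) = {2, 12}
(((B ∩ D) ∖ A) ∖ (C ∪ A)) ∩ D = {2, 12}
((((B ∩ D) ∖ A) ∖ (C ∪ A)) ∩ D) ∪ B = {2, 4, 12, 13, 16}
(((((B ∩ D) ∖ A) ∖ (C ∪ A)) ∩ D) ∪ B) ∩ B = {2, 4, 12, 13, 16}

{2, 4, 12, 13, 16}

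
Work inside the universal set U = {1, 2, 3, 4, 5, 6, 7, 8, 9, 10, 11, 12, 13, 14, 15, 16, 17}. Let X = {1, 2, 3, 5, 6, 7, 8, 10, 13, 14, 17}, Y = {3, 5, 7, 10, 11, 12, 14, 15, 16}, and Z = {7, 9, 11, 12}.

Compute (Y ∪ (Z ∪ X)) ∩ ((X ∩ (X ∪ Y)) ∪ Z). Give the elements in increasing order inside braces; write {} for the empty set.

{1, 2, 3, 5, 6, 7, 8, 9, 10, 11, 12, 13, 14, 17}

Z ∪ X = {1, 2, 3, 5, 6, 7, 8, 9, 10, 11, 12, 13, 14, 17}
Y ∪ (Z ∪ X) = {1, 2, 3, 5, 6, 7, 8, 9, 10, 11, 12, 13, 14, 15, 16, 17}
X ∪ Y = {1, 2, 3, 5, 6, 7, 8, 10, 11, 12, 13, 14, 15, 16, 17}
X ∩ (X ∪ Y) = {1, 2, 3, 5, 6, 7, 8, 10, 13, 14, 17}
(X ∩ (X ∪ Y)) ∪ Z = {1, 2, 3, 5, 6, 7, 8, 9, 10, 11, 12, 13, 14, 17}
(Y ∪ (Z ∪ X)) ∩ ((X ∩ (X ∪ Y)) ∪ Z) = {1, 2, 3, 5, 6, 7, 8, 9, 10, 11, 12, 13, 14, 17}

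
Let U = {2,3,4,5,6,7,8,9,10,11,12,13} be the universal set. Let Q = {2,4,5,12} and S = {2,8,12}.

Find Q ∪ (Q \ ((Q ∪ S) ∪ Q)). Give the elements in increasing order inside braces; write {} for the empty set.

{2,4,5,12}

Q ∪ S = {2,4,5,8,12}
(Q ∪ S) ∪ Q = {2,4,5,8,12}
Q \ ((Q ∪ S) ∪ Q) = {}
Q ∪ (Q \ ((Q ∪ S) ∪ Q)) = {2,4,5,12}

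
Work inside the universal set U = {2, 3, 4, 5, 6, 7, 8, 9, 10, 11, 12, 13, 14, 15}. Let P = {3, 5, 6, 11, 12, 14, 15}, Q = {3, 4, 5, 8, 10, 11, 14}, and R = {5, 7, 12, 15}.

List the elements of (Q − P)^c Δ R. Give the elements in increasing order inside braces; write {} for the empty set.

{2, 3, 6, 9, 11, 13, 14}

Q − P = {4, 8, 10}
(Q − P)^c = {2, 3, 5, 6, 7, 9, 11, 12, 13, 14, 15}
(Q − P)^c Δ R = {2, 3, 6, 9, 11, 13, 14}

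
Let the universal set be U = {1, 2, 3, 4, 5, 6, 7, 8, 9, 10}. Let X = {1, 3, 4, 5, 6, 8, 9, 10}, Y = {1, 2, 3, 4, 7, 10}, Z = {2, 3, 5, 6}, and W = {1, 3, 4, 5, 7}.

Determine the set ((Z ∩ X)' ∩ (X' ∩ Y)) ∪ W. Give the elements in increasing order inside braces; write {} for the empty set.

{1, 2, 3, 4, 5, 7}

Z ∩ X = {3, 5, 6}
(Z ∩ X)' = {1, 2, 4, 7, 8, 9, 10}
X' = {2, 7}
X' ∩ Y = {2, 7}
(Z ∩ X)' ∩ (X' ∩ Y) = {2, 7}
((Z ∩ X)' ∩ (X' ∩ Y)) ∪ W = {1, 2, 3, 4, 5, 7}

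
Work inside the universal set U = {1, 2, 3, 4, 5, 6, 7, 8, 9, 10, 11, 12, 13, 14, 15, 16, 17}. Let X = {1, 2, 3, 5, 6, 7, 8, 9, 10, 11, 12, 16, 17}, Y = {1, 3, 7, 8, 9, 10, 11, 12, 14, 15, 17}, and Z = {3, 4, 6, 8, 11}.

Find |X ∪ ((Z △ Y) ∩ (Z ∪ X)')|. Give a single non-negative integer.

Z △ Y = {1, 4, 6, 7, 9, 10, 12, 14, 15, 17}
Z ∪ X = {1, 2, 3, 4, 5, 6, 7, 8, 9, 10, 11, 12, 16, 17}
(Z ∪ X)' = {13, 14, 15}
(Z △ Y) ∩ (Z ∪ X)' = {14, 15}
X ∪ ((Z △ Y) ∩ (Z ∪ X)') = {1, 2, 3, 5, 6, 7, 8, 9, 10, 11, 12, 14, 15, 16, 17}
|X ∪ ((Z △ Y) ∩ (Z ∪ X)')| = 15

15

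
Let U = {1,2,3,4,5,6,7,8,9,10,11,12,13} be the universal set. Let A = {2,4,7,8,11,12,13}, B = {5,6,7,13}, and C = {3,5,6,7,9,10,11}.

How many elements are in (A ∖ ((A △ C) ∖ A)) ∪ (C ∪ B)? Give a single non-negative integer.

12

A △ C = {2,3,4,5,6,8,9,10,12,13}
(A △ C) ∖ A = {3,5,6,9,10}
A ∖ ((A △ C) ∖ A) = {2,4,7,8,11,12,13}
C ∪ B = {3,5,6,7,9,10,11,13}
(A ∖ ((A △ C) ∖ A)) ∪ (C ∪ B) = {2,3,4,5,6,7,8,9,10,11,12,13}
|(A ∖ ((A △ C) ∖ A)) ∪ (C ∪ B)| = 12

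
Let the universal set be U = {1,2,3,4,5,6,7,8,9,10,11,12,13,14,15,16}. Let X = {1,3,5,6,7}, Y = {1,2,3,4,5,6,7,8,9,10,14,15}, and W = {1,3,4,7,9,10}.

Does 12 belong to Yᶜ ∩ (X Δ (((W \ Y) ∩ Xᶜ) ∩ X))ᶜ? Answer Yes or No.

Yes

12 ∉ Y, so 12 ∈ Yᶜ
12 ∉ W and 12 ∉ Y, so 12 ∉ W \ Y
12 ∉ X, so 12 ∈ Xᶜ
12 ∉ (W \ Y) and 12 ∈ Xᶜ, so 12 ∉ (W \ Y) ∩ Xᶜ
12 ∉ ((W \ Y) ∩ Xᶜ) and 12 ∉ X, so 12 ∉ ((W \ Y) ∩ Xᶜ) ∩ X
12 ∉ X and 12 ∉ (((W \ Y) ∩ Xᶜ) ∩ X), so 12 ∉ X Δ (((W \ Y) ∩ Xᶜ) ∩ X)
12 ∈ (X Δ (((W \ Y) ∩ Xᶜ) ∩ X))ᶜ since 12 ∉ (X Δ (((W \ Y) ∩ Xᶜ) ∩ X))
12 ∈ Yᶜ and 12 ∈ (X Δ (((W \ Y) ∩ Xᶜ) ∩ X))ᶜ, so 12 ∈ Yᶜ ∩ (X Δ (((W \ Y) ∩ Xᶜ) ∩ X))ᶜ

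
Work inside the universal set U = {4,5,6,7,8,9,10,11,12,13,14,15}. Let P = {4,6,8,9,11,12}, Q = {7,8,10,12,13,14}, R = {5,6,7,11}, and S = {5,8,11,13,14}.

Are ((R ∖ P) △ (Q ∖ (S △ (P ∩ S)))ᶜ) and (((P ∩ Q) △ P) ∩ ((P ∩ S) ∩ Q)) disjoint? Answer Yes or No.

R ∖ P = {5,7}
P ∩ S = {8,11}
S △ (P ∩ S) = {5,13,14}
Q ∖ (S △ (P ∩ S)) = {7,8,10,12}
(Q ∖ (S △ (P ∩ S)))ᶜ = {4,5,6,9,11,13,14,15}
(R ∖ P) △ (Q ∖ (S △ (P ∩ S)))ᶜ = {4,6,7,9,11,13,14,15}
P ∩ Q = {8,12}
(P ∩ Q) △ P = {4,6,9,11}
(P ∩ S) ∩ Q = {8}
((P ∩ Q) △ P) ∩ ((P ∩ S) ∩ Q) = {}
{4,6,7,9,11,13,14,15} and {} share no elements.

Yes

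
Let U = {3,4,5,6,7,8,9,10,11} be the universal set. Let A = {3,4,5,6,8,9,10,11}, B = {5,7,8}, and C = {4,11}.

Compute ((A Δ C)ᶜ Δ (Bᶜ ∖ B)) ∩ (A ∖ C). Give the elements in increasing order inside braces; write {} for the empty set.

{3,6,9,10}

A Δ C = {3,5,6,8,9,10}
(A Δ C)ᶜ = {4,7,11}
Bᶜ = {3,4,6,9,10,11}
Bᶜ ∖ B = {3,4,6,9,10,11}
(A Δ C)ᶜ Δ (Bᶜ ∖ B) = {3,6,7,9,10}
A ∖ C = {3,5,6,8,9,10}
((A Δ C)ᶜ Δ (Bᶜ ∖ B)) ∩ (A ∖ C) = {3,6,9,10}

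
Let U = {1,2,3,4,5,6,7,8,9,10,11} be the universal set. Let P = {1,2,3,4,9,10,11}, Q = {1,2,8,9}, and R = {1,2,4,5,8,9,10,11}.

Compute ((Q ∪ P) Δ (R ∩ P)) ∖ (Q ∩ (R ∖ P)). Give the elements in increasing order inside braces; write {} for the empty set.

{3}

Q ∪ P = {1,2,3,4,8,9,10,11}
R ∩ P = {1,2,4,9,10,11}
(Q ∪ P) Δ (R ∩ P) = {3,8}
R ∖ P = {5,8}
Q ∩ (R ∖ P) = {8}
((Q ∪ P) Δ (R ∩ P)) ∖ (Q ∩ (R ∖ P)) = {3}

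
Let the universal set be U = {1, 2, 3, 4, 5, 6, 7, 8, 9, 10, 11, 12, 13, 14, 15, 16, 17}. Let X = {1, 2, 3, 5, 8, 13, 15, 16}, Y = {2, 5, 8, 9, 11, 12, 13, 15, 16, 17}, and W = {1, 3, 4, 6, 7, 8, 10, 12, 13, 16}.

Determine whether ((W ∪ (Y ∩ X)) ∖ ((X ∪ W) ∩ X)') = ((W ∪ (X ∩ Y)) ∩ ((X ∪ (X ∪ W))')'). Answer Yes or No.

Y ∩ X = {2, 5, 8, 13, 15, 16}
W ∪ (Y ∩ X) = {1, 2, 3, 4, 5, 6, 7, 8, 10, 12, 13, 15, 16}
X ∪ W = {1, 2, 3, 4, 5, 6, 7, 8, 10, 12, 13, 15, 16}
(X ∪ W) ∩ X = {1, 2, 3, 5, 8, 13, 15, 16}
((X ∪ W) ∩ X)' = {4, 6, 7, 9, 10, 11, 12, 14, 17}
(W ∪ (Y ∩ X)) ∖ ((X ∪ W) ∩ X)' = {1, 2, 3, 5, 8, 13, 15, 16}
X ∩ Y = {2, 5, 8, 13, 15, 16}
W ∪ (X ∩ Y) = {1, 2, 3, 4, 5, 6, 7, 8, 10, 12, 13, 15, 16}
X ∪ (X ∪ W) = {1, 2, 3, 4, 5, 6, 7, 8, 10, 12, 13, 15, 16}
(X ∪ (X ∪ W))' = {9, 11, 14, 17}
((X ∪ (X ∪ W))')' = {1, 2, 3, 4, 5, 6, 7, 8, 10, 12, 13, 15, 16}
(W ∪ (X ∩ Y)) ∩ ((X ∪ (X ∪ W))')' = {1, 2, 3, 4, 5, 6, 7, 8, 10, 12, 13, 15, 16}
4 ∈ (W ∪ (X ∩ Y)) ∩ ((X ∪ (X ∪ W))')' but 4 ∉ (W ∪ (Y ∩ X)) ∖ ((X ∪ W) ∩ X)', so they differ.

No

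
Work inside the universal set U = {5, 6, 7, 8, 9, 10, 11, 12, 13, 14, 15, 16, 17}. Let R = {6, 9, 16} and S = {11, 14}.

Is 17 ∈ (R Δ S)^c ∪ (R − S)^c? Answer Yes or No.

17 ∉ R and 17 ∉ S, so 17 ∉ R Δ S
17 ∈ (R Δ S)^c since 17 ∉ (R Δ S)
17 ∉ R and 17 ∉ S, so 17 ∉ R − S
17 ∈ (R − S)^c since 17 ∉ (R − S)
17 ∈ (R Δ S)^c and 17 ∈ (R − S)^c, so 17 ∈ (R Δ S)^c ∪ (R − S)^c

Yes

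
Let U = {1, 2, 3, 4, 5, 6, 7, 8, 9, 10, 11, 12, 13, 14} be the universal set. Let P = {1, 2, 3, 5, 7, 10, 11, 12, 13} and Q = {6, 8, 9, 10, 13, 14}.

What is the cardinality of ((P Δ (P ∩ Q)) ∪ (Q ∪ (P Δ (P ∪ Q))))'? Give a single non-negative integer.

1

P ∩ Q = {10, 13}
P Δ (P ∩ Q) = {1, 2, 3, 5, 7, 11, 12}
P ∪ Q = {1, 2, 3, 5, 6, 7, 8, 9, 10, 11, 12, 13, 14}
P Δ (P ∪ Q) = {6, 8, 9, 14}
Q ∪ (P Δ (P ∪ Q)) = {6, 8, 9, 10, 13, 14}
(P Δ (P ∩ Q)) ∪ (Q ∪ (P Δ (P ∪ Q))) = {1, 2, 3, 5, 6, 7, 8, 9, 10, 11, 12, 13, 14}
((P Δ (P ∩ Q)) ∪ (Q ∪ (P Δ (P ∪ Q))))' = {4}
|((P Δ (P ∩ Q)) ∪ (Q ∪ (P Δ (P ∪ Q))))'| = 1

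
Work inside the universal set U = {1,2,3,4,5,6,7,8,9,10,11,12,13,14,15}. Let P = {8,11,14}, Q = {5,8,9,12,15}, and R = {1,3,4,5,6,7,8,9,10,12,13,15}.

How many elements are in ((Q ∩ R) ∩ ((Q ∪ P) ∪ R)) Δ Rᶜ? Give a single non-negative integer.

8

Q ∩ R = {5,8,9,12,15}
Q ∪ P = {5,8,9,11,12,14,15}
(Q ∪ P) ∪ R = {1,3,4,5,6,7,8,9,10,11,12,13,14,15}
(Q ∩ R) ∩ ((Q ∪ P) ∪ R) = {5,8,9,12,15}
Rᶜ = {2,11,14}
((Q ∩ R) ∩ ((Q ∪ P) ∪ R)) Δ Rᶜ = {2,5,8,9,11,12,14,15}
|((Q ∩ R) ∩ ((Q ∪ P) ∪ R)) Δ Rᶜ| = 8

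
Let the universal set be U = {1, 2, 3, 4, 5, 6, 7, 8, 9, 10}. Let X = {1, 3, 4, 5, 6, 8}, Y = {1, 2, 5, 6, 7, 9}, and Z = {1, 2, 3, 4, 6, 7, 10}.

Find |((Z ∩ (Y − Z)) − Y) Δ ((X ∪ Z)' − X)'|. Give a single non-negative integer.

9

Y − Z = {5, 9}
Z ∩ (Y − Z) = {}
(Z ∩ (Y − Z)) − Y = {}
X ∪ Z = {1, 2, 3, 4, 5, 6, 7, 8, 10}
(X ∪ Z)' = {9}
(X ∪ Z)' − X = {9}
((X ∪ Z)' − X)' = {1, 2, 3, 4, 5, 6, 7, 8, 10}
((Z ∩ (Y − Z)) − Y) Δ ((X ∪ Z)' − X)' = {1, 2, 3, 4, 5, 6, 7, 8, 10}
|((Z ∩ (Y − Z)) − Y) Δ ((X ∪ Z)' − X)'| = 9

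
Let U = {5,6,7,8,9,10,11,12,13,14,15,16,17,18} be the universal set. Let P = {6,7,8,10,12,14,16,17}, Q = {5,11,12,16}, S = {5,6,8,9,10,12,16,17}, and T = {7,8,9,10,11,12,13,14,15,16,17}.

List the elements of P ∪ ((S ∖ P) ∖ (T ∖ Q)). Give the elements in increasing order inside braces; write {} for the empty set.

{5,6,7,8,10,12,14,16,17}

S ∖ P = {5,9}
T ∖ Q = {7,8,9,10,13,14,15,17}
(S ∖ P) ∖ (T ∖ Q) = {5}
P ∪ ((S ∖ P) ∖ (T ∖ Q)) = {5,6,7,8,10,12,14,16,17}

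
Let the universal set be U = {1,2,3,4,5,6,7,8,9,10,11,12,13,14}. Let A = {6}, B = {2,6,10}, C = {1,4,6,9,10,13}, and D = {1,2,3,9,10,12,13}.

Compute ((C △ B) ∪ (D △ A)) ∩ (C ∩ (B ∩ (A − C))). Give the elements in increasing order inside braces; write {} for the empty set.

{}

C △ B = {1,2,4,9,13}
D △ A = {1,2,3,6,9,10,12,13}
(C △ B) ∪ (D △ A) = {1,2,3,4,6,9,10,12,13}
A − C = {}
B ∩ (A − C) = {}
C ∩ (B ∩ (A − C)) = {}
((C △ B) ∪ (D △ A)) ∩ (C ∩ (B ∩ (A − C))) = {}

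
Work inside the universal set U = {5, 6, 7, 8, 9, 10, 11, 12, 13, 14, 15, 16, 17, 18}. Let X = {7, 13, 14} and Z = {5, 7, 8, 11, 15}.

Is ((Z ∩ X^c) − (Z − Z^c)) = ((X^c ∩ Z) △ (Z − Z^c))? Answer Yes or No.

X^c = {5, 6, 8, 9, 10, 11, 12, 15, 16, 17, 18}
Z ∩ X^c = {5, 8, 11, 15}
Z^c = {6, 9, 10, 12, 13, 14, 16, 17, 18}
Z − Z^c = {5, 7, 8, 11, 15}
(Z ∩ X^c) − (Z − Z^c) = {}
X^c ∩ Z = {5, 8, 11, 15}
(X^c ∩ Z) △ (Z − Z^c) = {7}
7 ∈ (X^c ∩ Z) △ (Z − Z^c) but 7 ∉ (Z ∩ X^c) − (Z − Z^c), so they differ.

No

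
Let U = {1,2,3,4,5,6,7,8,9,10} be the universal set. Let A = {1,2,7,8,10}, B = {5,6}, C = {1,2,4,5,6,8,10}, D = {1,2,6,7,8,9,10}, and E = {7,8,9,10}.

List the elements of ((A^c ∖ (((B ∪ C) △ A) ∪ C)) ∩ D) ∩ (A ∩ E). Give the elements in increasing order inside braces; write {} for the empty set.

A^c = {3,4,5,6,9}
B ∪ C = {1,2,4,5,6,8,10}
(B ∪ C) △ A = {4,5,6,7}
((B ∪ C) △ A) ∪ C = {1,2,4,5,6,7,8,10}
A^c ∖ (((B ∪ C) △ A) ∪ C) = {3,9}
(A^c ∖ (((B ∪ C) △ A) ∪ C)) ∩ D = {9}
A ∩ E = {7,8,10}
((A^c ∖ (((B ∪ C) △ A) ∪ C)) ∩ D) ∩ (A ∩ E) = {}

{}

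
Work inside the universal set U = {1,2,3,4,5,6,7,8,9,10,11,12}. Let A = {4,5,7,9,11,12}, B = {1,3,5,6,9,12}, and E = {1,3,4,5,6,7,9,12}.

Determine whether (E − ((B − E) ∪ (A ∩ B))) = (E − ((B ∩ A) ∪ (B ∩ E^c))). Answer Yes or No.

Yes

B − E = {}
A ∩ B = {5,9,12}
(B − E) ∪ (A ∩ B) = {5,9,12}
E − ((B − E) ∪ (A ∩ B)) = {1,3,4,6,7}
B ∩ A = {5,9,12}
E^c = {2,8,10,11}
B ∩ E^c = {}
(B ∩ A) ∪ (B ∩ E^c) = {5,9,12}
E − ((B ∩ A) ∪ (B ∩ E^c)) = {1,3,4,6,7}
Both equal {1,3,4,6,7}, so E − ((B − E) ∪ (A ∩ B)) = E − ((B ∩ A) ∪ (B ∩ E^c)).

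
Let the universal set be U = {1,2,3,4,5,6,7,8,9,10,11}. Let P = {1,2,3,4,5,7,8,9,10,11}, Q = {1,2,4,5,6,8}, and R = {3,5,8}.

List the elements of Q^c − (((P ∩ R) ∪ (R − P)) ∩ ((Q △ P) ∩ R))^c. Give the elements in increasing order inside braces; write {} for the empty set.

{3}

Q^c = {3,7,9,10,11}
P ∩ R = {3,5,8}
R − P = {}
(P ∩ R) ∪ (R − P) = {3,5,8}
Q △ P = {3,6,7,9,10,11}
(Q △ P) ∩ R = {3}
((P ∩ R) ∪ (R − P)) ∩ ((Q △ P) ∩ R) = {3}
(((P ∩ R) ∪ (R − P)) ∩ ((Q △ P) ∩ R))^c = {1,2,4,5,6,7,8,9,10,11}
Q^c − (((P ∩ R) ∪ (R − P)) ∩ ((Q △ P) ∩ R))^c = {3}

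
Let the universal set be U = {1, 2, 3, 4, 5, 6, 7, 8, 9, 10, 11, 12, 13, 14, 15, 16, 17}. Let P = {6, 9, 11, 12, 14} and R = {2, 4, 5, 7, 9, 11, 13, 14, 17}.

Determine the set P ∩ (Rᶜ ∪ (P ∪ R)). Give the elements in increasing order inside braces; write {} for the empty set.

{6, 9, 11, 12, 14}

Rᶜ = {1, 3, 6, 8, 10, 12, 15, 16}
P ∪ R = {2, 4, 5, 6, 7, 9, 11, 12, 13, 14, 17}
Rᶜ ∪ (P ∪ R) = {1, 2, 3, 4, 5, 6, 7, 8, 9, 10, 11, 12, 13, 14, 15, 16, 17}
P ∩ (Rᶜ ∪ (P ∪ R)) = {6, 9, 11, 12, 14}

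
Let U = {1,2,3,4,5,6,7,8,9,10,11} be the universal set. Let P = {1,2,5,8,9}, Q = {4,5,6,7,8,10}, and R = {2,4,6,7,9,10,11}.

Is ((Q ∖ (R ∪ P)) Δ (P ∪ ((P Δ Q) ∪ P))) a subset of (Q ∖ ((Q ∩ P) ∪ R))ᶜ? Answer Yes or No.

R ∪ P = {1,2,4,5,6,7,8,9,10,11}
Q ∖ (R ∪ P) = {}
P Δ Q = {1,2,4,6,7,9,10}
(P Δ Q) ∪ P = {1,2,4,5,6,7,8,9,10}
P ∪ ((P Δ Q) ∪ P) = {1,2,4,5,6,7,8,9,10}
(Q ∖ (R ∪ P)) Δ (P ∪ ((P Δ Q) ∪ P)) = {1,2,4,5,6,7,8,9,10}
Q ∩ P = {5,8}
(Q ∩ P) ∪ R = {2,4,5,6,7,8,9,10,11}
Q ∖ ((Q ∩ P) ∪ R) = {}
(Q ∖ ((Q ∩ P) ∪ R))ᶜ = {1,2,3,4,5,6,7,8,9,10,11}
Every element of {1,2,4,5,6,7,8,9,10} is in {1,2,3,4,5,6,7,8,9,10,11}, so (Q ∖ (R ∪ P)) Δ (P ∪ ((P Δ Q) ∪ P)) ⊆ (Q ∖ ((Q ∩ P) ∪ R))ᶜ.

Yes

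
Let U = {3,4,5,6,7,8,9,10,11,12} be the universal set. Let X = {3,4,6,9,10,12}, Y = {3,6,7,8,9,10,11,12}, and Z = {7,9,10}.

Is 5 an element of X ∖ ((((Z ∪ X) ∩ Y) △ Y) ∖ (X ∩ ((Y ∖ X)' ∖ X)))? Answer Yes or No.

5 ∉ Z and 5 ∉ X, so 5 ∉ Z ∪ X
5 ∉ (Z ∪ X) and 5 ∉ Y, so 5 ∉ (Z ∪ X) ∩ Y
5 ∉ ((Z ∪ X) ∩ Y) and 5 ∉ Y, so 5 ∉ ((Z ∪ X) ∩ Y) △ Y
5 ∉ Y and 5 ∉ X, so 5 ∉ Y ∖ X
5 ∈ (Y ∖ X)' since 5 ∉ (Y ∖ X)
5 ∈ (Y ∖ X)' and 5 ∉ X, so 5 ∈ (Y ∖ X)' ∖ X
5 ∉ X and 5 ∈ ((Y ∖ X)' ∖ X), so 5 ∉ X ∩ ((Y ∖ X)' ∖ X)
5 ∉ (((Z ∪ X) ∩ Y) △ Y) and 5 ∉ (X ∩ ((Y ∖ X)' ∖ X)), so 5 ∉ (((Z ∪ X) ∩ Y) △ Y) ∖ (X ∩ ((Y ∖ X)' ∖ X))
5 ∉ X and 5 ∉ ((((Z ∪ X) ∩ Y) △ Y) ∖ (X ∩ ((Y ∖ X)' ∖ X))), so 5 ∉ X ∖ ((((Z ∪ X) ∩ Y) △ Y) ∖ (X ∩ ((Y ∖ X)' ∖ X)))

No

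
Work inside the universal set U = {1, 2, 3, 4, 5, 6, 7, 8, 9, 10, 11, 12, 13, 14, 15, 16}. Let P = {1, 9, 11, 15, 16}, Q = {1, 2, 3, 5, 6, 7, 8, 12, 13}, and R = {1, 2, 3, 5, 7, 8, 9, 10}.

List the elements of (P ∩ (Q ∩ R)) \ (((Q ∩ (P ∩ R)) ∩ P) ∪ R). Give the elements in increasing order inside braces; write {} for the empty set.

Q ∩ R = {1, 2, 3, 5, 7, 8}
P ∩ (Q ∩ R) = {1}
P ∩ R = {1, 9}
Q ∩ (P ∩ R) = {1}
(Q ∩ (P ∩ R)) ∩ P = {1}
((Q ∩ (P ∩ R)) ∩ P) ∪ R = {1, 2, 3, 5, 7, 8, 9, 10}
(P ∩ (Q ∩ R)) \ (((Q ∩ (P ∩ R)) ∩ P) ∪ R) = {}

{}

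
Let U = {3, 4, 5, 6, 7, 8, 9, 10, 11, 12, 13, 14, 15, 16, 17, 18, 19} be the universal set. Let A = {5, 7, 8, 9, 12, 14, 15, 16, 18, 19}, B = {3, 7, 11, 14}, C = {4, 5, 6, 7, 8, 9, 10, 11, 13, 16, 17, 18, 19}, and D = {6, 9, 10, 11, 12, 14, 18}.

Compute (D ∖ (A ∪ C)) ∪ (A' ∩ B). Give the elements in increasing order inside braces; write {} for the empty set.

A ∪ C = {4, 5, 6, 7, 8, 9, 10, 11, 12, 13, 14, 15, 16, 17, 18, 19}
D ∖ (A ∪ C) = {}
A' = {3, 4, 6, 10, 11, 13, 17}
A' ∩ B = {3, 11}
(D ∖ (A ∪ C)) ∪ (A' ∩ B) = {3, 11}

{3, 11}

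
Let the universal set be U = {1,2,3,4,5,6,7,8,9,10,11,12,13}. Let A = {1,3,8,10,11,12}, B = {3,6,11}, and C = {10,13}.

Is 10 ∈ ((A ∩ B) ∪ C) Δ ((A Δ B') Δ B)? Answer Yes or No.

Yes

10 ∈ A and 10 ∉ B, so 10 ∉ A ∩ B
10 ∉ (A ∩ B) and 10 ∈ C, so 10 ∈ (A ∩ B) ∪ C
10 ∉ B, so 10 ∈ B'
10 ∈ A and 10 ∈ B', so 10 ∉ A Δ B'
10 ∉ (A Δ B') and 10 ∉ B, so 10 ∉ (A Δ B') Δ B
10 ∈ ((A ∩ B) ∪ C) and 10 ∉ ((A Δ B') Δ B), so 10 ∈ ((A ∩ B) ∪ C) Δ ((A Δ B') Δ B)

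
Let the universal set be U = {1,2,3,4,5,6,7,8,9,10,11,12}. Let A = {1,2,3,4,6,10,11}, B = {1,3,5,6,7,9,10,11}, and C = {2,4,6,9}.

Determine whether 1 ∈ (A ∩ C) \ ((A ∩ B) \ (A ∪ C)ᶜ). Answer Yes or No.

1 ∈ A and 1 ∉ C, so 1 ∉ A ∩ C
1 ∈ A and 1 ∈ B, so 1 ∈ A ∩ B
1 ∈ A and 1 ∉ C, so 1 ∈ A ∪ C
1 ∉ (A ∪ C)ᶜ since 1 ∈ (A ∪ C)
1 ∈ (A ∩ B) and 1 ∉ (A ∪ C)ᶜ, so 1 ∈ (A ∩ B) \ (A ∪ C)ᶜ
1 ∉ (A ∩ C) and 1 ∈ ((A ∩ B) \ (A ∪ C)ᶜ), so 1 ∉ (A ∩ C) \ ((A ∩ B) \ (A ∪ C)ᶜ)

No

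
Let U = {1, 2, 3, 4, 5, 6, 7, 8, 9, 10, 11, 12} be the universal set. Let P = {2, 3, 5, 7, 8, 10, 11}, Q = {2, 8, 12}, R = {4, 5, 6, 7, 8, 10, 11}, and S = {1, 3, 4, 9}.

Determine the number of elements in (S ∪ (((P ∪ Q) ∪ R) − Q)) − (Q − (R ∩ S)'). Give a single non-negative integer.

9

P ∪ Q = {2, 3, 5, 7, 8, 10, 11, 12}
(P ∪ Q) ∪ R = {2, 3, 4, 5, 6, 7, 8, 10, 11, 12}
((P ∪ Q) ∪ R) − Q = {3, 4, 5, 6, 7, 10, 11}
S ∪ (((P ∪ Q) ∪ R) − Q) = {1, 3, 4, 5, 6, 7, 9, 10, 11}
R ∩ S = {4}
(R ∩ S)' = {1, 2, 3, 5, 6, 7, 8, 9, 10, 11, 12}
Q − (R ∩ S)' = {}
(S ∪ (((P ∪ Q) ∪ R) − Q)) − (Q − (R ∩ S)') = {1, 3, 4, 5, 6, 7, 9, 10, 11}
|(S ∪ (((P ∪ Q) ∪ R) − Q)) − (Q − (R ∩ S)')| = 9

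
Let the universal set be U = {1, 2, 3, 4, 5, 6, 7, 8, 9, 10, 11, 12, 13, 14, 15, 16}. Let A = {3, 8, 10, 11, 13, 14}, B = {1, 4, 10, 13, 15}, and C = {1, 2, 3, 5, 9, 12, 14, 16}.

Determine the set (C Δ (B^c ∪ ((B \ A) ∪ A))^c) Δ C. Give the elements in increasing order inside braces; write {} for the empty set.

{}

B^c = {2, 3, 5, 6, 7, 8, 9, 11, 12, 14, 16}
B \ A = {1, 4, 15}
(B \ A) ∪ A = {1, 3, 4, 8, 10, 11, 13, 14, 15}
B^c ∪ ((B \ A) ∪ A) = {1, 2, 3, 4, 5, 6, 7, 8, 9, 10, 11, 12, 13, 14, 15, 16}
(B^c ∪ ((B \ A) ∪ A))^c = {}
C Δ (B^c ∪ ((B \ A) ∪ A))^c = {1, 2, 3, 5, 9, 12, 14, 16}
(C Δ (B^c ∪ ((B \ A) ∪ A))^c) Δ C = {}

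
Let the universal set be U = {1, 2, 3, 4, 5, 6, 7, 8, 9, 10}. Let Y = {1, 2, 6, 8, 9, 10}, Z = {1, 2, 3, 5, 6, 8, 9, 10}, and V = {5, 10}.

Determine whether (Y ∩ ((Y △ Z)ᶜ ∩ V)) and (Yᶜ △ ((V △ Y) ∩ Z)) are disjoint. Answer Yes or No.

Yes

Y △ Z = {3, 5}
(Y △ Z)ᶜ = {1, 2, 4, 6, 7, 8, 9, 10}
(Y △ Z)ᶜ ∩ V = {10}
Y ∩ ((Y △ Z)ᶜ ∩ V) = {10}
Yᶜ = {3, 4, 5, 7}
V △ Y = {1, 2, 5, 6, 8, 9}
(V △ Y) ∩ Z = {1, 2, 5, 6, 8, 9}
Yᶜ △ ((V △ Y) ∩ Z) = {1, 2, 3, 4, 6, 7, 8, 9}
{10} and {1, 2, 3, 4, 6, 7, 8, 9} share no elements.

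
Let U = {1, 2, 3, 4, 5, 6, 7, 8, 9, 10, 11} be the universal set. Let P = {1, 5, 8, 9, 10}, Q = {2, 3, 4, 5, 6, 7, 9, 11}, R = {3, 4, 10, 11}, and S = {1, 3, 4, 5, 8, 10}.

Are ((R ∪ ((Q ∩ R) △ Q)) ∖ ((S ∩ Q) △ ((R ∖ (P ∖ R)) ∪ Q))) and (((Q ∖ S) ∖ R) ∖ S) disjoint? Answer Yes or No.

Yes

Q ∩ R = {3, 4, 11}
(Q ∩ R) △ Q = {2, 5, 6, 7, 9}
R ∪ ((Q ∩ R) △ Q) = {2, 3, 4, 5, 6, 7, 9, 10, 11}
S ∩ Q = {3, 4, 5}
P ∖ R = {1, 5, 8, 9}
R ∖ (P ∖ R) = {3, 4, 10, 11}
(R ∖ (P ∖ R)) ∪ Q = {2, 3, 4, 5, 6, 7, 9, 10, 11}
(S ∩ Q) △ ((R ∖ (P ∖ R)) ∪ Q) = {2, 6, 7, 9, 10, 11}
(R ∪ ((Q ∩ R) △ Q)) ∖ ((S ∩ Q) △ ((R ∖ (P ∖ R)) ∪ Q)) = {3, 4, 5}
Q ∖ S = {2, 6, 7, 9, 11}
(Q ∖ S) ∖ R = {2, 6, 7, 9}
((Q ∖ S) ∖ R) ∖ S = {2, 6, 7, 9}
{3, 4, 5} and {2, 6, 7, 9} share no elements.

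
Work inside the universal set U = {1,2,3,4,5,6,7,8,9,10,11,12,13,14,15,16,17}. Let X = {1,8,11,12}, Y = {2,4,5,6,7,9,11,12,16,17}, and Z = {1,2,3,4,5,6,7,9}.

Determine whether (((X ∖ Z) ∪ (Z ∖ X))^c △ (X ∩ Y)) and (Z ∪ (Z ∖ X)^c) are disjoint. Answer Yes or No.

X ∖ Z = {8,11,12}
Z ∖ X = {2,3,4,5,6,7,9}
(X ∖ Z) ∪ (Z ∖ X) = {2,3,4,5,6,7,8,9,11,12}
((X ∖ Z) ∪ (Z ∖ X))^c = {1,10,13,14,15,16,17}
X ∩ Y = {11,12}
((X ∖ Z) ∪ (Z ∖ X))^c △ (X ∩ Y) = {1,10,11,12,13,14,15,16,17}
(Z ∖ X)^c = {1,8,10,11,12,13,14,15,16,17}
Z ∪ (Z ∖ X)^c = {1,2,3,4,5,6,7,8,9,10,11,12,13,14,15,16,17}
1 lies in both, so they are not disjoint.

No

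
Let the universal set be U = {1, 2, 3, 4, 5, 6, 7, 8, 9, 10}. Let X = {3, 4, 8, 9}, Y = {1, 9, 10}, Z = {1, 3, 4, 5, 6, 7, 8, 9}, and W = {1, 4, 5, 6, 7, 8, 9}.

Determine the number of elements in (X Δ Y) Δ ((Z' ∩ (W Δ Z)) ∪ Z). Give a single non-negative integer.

5

X Δ Y = {1, 3, 4, 8, 10}
Z' = {2, 10}
W Δ Z = {3}
Z' ∩ (W Δ Z) = {}
(Z' ∩ (W Δ Z)) ∪ Z = {1, 3, 4, 5, 6, 7, 8, 9}
(X Δ Y) Δ ((Z' ∩ (W Δ Z)) ∪ Z) = {5, 6, 7, 9, 10}
|(X Δ Y) Δ ((Z' ∩ (W Δ Z)) ∪ Z)| = 5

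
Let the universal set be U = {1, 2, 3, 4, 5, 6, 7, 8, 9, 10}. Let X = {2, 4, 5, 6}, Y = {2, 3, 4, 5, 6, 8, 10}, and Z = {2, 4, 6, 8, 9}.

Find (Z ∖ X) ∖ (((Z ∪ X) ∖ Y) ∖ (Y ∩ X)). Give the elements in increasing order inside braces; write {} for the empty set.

{8}

Z ∖ X = {8, 9}
Z ∪ X = {2, 4, 5, 6, 8, 9}
(Z ∪ X) ∖ Y = {9}
Y ∩ X = {2, 4, 5, 6}
((Z ∪ X) ∖ Y) ∖ (Y ∩ X) = {9}
(Z ∖ X) ∖ (((Z ∪ X) ∖ Y) ∖ (Y ∩ X)) = {8}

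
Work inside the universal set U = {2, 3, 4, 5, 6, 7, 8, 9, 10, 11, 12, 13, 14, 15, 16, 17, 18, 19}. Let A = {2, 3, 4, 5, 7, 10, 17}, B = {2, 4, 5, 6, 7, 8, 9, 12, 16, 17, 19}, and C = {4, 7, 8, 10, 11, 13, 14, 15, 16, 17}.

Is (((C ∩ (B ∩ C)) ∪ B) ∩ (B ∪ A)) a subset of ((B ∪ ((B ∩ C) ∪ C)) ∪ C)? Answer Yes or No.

B ∩ C = {4, 7, 8, 16, 17}
C ∩ (B ∩ C) = {4, 7, 8, 16, 17}
(C ∩ (B ∩ C)) ∪ B = {2, 4, 5, 6, 7, 8, 9, 12, 16, 17, 19}
B ∪ A = {2, 3, 4, 5, 6, 7, 8, 9, 10, 12, 16, 17, 19}
((C ∩ (B ∩ C)) ∪ B) ∩ (B ∪ A) = {2, 4, 5, 6, 7, 8, 9, 12, 16, 17, 19}
(B ∩ C) ∪ C = {4, 7, 8, 10, 11, 13, 14, 15, 16, 17}
B ∪ ((B ∩ C) ∪ C) = {2, 4, 5, 6, 7, 8, 9, 10, 11, 12, 13, 14, 15, 16, 17, 19}
(B ∪ ((B ∩ C) ∪ C)) ∪ C = {2, 4, 5, 6, 7, 8, 9, 10, 11, 12, 13, 14, 15, 16, 17, 19}
Every element of {2, 4, 5, 6, 7, 8, 9, 12, 16, 17, 19} is in {2, 4, 5, 6, 7, 8, 9, 10, 11, 12, 13, 14, 15, 16, 17, 19}, so ((C ∩ (B ∩ C)) ∪ B) ∩ (B ∪ A) ⊆ (B ∪ ((B ∩ C) ∪ C)) ∪ C.

Yes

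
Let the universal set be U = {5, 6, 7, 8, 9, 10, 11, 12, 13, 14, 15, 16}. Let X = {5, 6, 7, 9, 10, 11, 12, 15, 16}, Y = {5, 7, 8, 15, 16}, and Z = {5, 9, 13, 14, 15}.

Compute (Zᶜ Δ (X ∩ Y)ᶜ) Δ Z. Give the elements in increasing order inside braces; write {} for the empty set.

{5, 7, 15, 16}

Zᶜ = {6, 7, 8, 10, 11, 12, 16}
X ∩ Y = {5, 7, 15, 16}
(X ∩ Y)ᶜ = {6, 8, 9, 10, 11, 12, 13, 14}
Zᶜ Δ (X ∩ Y)ᶜ = {7, 9, 13, 14, 16}
(Zᶜ Δ (X ∩ Y)ᶜ) Δ Z = {5, 7, 15, 16}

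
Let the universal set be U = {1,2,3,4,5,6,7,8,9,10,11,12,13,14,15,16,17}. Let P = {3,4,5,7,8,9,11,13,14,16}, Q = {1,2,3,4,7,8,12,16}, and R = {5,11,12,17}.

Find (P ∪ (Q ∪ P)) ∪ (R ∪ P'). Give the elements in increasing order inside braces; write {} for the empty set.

{1,2,3,4,5,6,7,8,9,10,11,12,13,14,15,16,17}

Q ∪ P = {1,2,3,4,5,7,8,9,11,12,13,14,16}
P ∪ (Q ∪ P) = {1,2,3,4,5,7,8,9,11,12,13,14,16}
P' = {1,2,6,10,12,15,17}
R ∪ P' = {1,2,5,6,10,11,12,15,17}
(P ∪ (Q ∪ P)) ∪ (R ∪ P') = {1,2,3,4,5,6,7,8,9,10,11,12,13,14,15,16,17}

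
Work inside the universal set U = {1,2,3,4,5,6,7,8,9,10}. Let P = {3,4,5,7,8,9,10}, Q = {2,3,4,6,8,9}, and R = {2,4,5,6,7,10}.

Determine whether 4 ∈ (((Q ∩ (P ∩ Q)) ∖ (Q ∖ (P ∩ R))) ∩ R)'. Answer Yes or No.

No

4 ∈ P and 4 ∈ Q, so 4 ∈ P ∩ Q
4 ∈ Q and 4 ∈ (P ∩ Q), so 4 ∈ Q ∩ (P ∩ Q)
4 ∈ P and 4 ∈ R, so 4 ∈ P ∩ R
4 ∈ Q and 4 ∈ (P ∩ R), so 4 ∉ Q ∖ (P ∩ R)
4 ∈ (Q ∩ (P ∩ Q)) and 4 ∉ (Q ∖ (P ∩ R)), so 4 ∈ (Q ∩ (P ∩ Q)) ∖ (Q ∖ (P ∩ R))
4 ∈ ((Q ∩ (P ∩ Q)) ∖ (Q ∖ (P ∩ R))) and 4 ∈ R, so 4 ∈ ((Q ∩ (P ∩ Q)) ∖ (Q ∖ (P ∩ R))) ∩ R
4 ∉ (((Q ∩ (P ∩ Q)) ∖ (Q ∖ (P ∩ R))) ∩ R)' since 4 ∈ (((Q ∩ (P ∩ Q)) ∖ (Q ∖ (P ∩ R))) ∩ R)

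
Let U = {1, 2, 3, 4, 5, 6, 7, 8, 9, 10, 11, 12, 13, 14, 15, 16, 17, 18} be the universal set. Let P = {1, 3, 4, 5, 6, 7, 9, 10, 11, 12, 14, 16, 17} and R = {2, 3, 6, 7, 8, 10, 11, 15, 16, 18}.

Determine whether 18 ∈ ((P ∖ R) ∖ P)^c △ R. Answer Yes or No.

No

18 ∉ P and 18 ∈ R, so 18 ∉ P ∖ R
18 ∉ (P ∖ R) and 18 ∉ P, so 18 ∉ (P ∖ R) ∖ P
18 ∈ ((P ∖ R) ∖ P)^c since 18 ∉ ((P ∖ R) ∖ P)
18 ∈ ((P ∖ R) ∖ P)^c and 18 ∈ R, so 18 ∉ ((P ∖ R) ∖ P)^c △ R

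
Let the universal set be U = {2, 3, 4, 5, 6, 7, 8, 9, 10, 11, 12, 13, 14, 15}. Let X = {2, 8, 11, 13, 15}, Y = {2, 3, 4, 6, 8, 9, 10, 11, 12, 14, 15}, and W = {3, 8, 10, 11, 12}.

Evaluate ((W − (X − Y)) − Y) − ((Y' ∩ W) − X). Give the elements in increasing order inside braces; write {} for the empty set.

X − Y = {13}
W − (X − Y) = {3, 8, 10, 11, 12}
(W − (X − Y)) − Y = {}
Y' = {5, 7, 13}
Y' ∩ W = {}
(Y' ∩ W) − X = {}
((W − (X − Y)) − Y) − ((Y' ∩ W) − X) = {}

{}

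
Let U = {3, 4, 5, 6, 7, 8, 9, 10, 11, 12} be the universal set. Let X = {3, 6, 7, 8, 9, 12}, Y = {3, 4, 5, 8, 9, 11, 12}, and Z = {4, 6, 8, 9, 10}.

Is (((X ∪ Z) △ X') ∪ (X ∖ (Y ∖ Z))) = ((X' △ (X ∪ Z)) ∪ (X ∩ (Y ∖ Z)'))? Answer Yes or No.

X ∪ Z = {3, 4, 6, 7, 8, 9, 10, 12}
X' = {4, 5, 10, 11}
(X ∪ Z) △ X' = {3, 5, 6, 7, 8, 9, 11, 12}
Y ∖ Z = {3, 5, 11, 12}
X ∖ (Y ∖ Z) = {6, 7, 8, 9}
((X ∪ Z) △ X') ∪ (X ∖ (Y ∖ Z)) = {3, 5, 6, 7, 8, 9, 11, 12}
X' △ (X ∪ Z) = {3, 5, 6, 7, 8, 9, 11, 12}
(Y ∖ Z)' = {4, 6, 7, 8, 9, 10}
X ∩ (Y ∖ Z)' = {6, 7, 8, 9}
(X' △ (X ∪ Z)) ∪ (X ∩ (Y ∖ Z)') = {3, 5, 6, 7, 8, 9, 11, 12}
Both equal {3, 5, 6, 7, 8, 9, 11, 12}, so ((X ∪ Z) △ X') ∪ (X ∖ (Y ∖ Z)) = (X' △ (X ∪ Z)) ∪ (X ∩ (Y ∖ Z)').

Yes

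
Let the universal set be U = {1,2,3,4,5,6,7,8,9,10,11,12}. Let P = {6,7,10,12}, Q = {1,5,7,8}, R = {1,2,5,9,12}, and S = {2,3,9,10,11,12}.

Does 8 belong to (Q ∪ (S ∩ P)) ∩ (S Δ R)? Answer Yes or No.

8 ∉ S and 8 ∉ P, so 8 ∉ S ∩ P
8 ∈ Q and 8 ∉ (S ∩ P), so 8 ∈ Q ∪ (S ∩ P)
8 ∉ S and 8 ∉ R, so 8 ∉ S Δ R
8 ∈ (Q ∪ (S ∩ P)) and 8 ∉ (S Δ R), so 8 ∉ (Q ∪ (S ∩ P)) ∩ (S Δ R)

No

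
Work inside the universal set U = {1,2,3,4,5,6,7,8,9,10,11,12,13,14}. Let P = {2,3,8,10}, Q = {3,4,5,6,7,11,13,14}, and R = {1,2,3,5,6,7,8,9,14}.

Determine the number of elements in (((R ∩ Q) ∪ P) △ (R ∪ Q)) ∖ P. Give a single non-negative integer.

5

R ∩ Q = {3,5,6,7,14}
(R ∩ Q) ∪ P = {2,3,5,6,7,8,10,14}
R ∪ Q = {1,2,3,4,5,6,7,8,9,11,13,14}
((R ∩ Q) ∪ P) △ (R ∪ Q) = {1,4,9,10,11,13}
(((R ∩ Q) ∪ P) △ (R ∪ Q)) ∖ P = {1,4,9,11,13}
|(((R ∩ Q) ∪ P) △ (R ∪ Q)) ∖ P| = 5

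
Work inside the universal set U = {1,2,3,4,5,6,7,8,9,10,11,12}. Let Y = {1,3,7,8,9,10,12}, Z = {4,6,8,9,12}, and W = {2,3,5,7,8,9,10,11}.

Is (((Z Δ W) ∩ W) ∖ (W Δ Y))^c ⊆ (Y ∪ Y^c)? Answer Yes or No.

Yes

Z Δ W = {2,3,4,5,6,7,10,11,12}
(Z Δ W) ∩ W = {2,3,5,7,10,11}
W Δ Y = {1,2,5,11,12}
((Z Δ W) ∩ W) ∖ (W Δ Y) = {3,7,10}
(((Z Δ W) ∩ W) ∖ (W Δ Y))^c = {1,2,4,5,6,8,9,11,12}
Y^c = {2,4,5,6,11}
Y ∪ Y^c = {1,2,3,4,5,6,7,8,9,10,11,12}
Every element of {1,2,4,5,6,8,9,11,12} is in {1,2,3,4,5,6,7,8,9,10,11,12}, so (((Z Δ W) ∩ W) ∖ (W Δ Y))^c ⊆ Y ∪ Y^c.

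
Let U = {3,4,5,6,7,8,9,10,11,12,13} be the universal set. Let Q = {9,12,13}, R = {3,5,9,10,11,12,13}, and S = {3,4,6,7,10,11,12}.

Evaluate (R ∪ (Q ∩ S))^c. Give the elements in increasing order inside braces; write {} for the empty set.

Q ∩ S = {12}
R ∪ (Q ∩ S) = {3,5,9,10,11,12,13}
(R ∪ (Q ∩ S))^c = {4,6,7,8}

{4,6,7,8}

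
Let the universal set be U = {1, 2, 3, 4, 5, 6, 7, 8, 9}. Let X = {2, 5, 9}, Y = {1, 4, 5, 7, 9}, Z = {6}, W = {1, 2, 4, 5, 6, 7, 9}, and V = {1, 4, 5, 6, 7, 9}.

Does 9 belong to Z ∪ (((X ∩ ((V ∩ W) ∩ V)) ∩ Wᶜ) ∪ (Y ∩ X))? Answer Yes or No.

9 ∈ V and 9 ∈ W, so 9 ∈ V ∩ W
9 ∈ (V ∩ W) and 9 ∈ V, so 9 ∈ (V ∩ W) ∩ V
9 ∈ X and 9 ∈ ((V ∩ W) ∩ V), so 9 ∈ X ∩ ((V ∩ W) ∩ V)
9 ∈ W, so 9 ∉ Wᶜ
9 ∈ (X ∩ ((V ∩ W) ∩ V)) and 9 ∉ Wᶜ, so 9 ∉ (X ∩ ((V ∩ W) ∩ V)) ∩ Wᶜ
9 ∈ Y and 9 ∈ X, so 9 ∈ Y ∩ X
9 ∉ ((X ∩ ((V ∩ W) ∩ V)) ∩ Wᶜ) and 9 ∈ (Y ∩ X), so 9 ∈ ((X ∩ ((V ∩ W) ∩ V)) ∩ Wᶜ) ∪ (Y ∩ X)
9 ∉ Z and 9 ∈ (((X ∩ ((V ∩ W) ∩ V)) ∩ Wᶜ) ∪ (Y ∩ X)), so 9 ∈ Z ∪ (((X ∩ ((V ∩ W) ∩ V)) ∩ Wᶜ) ∪ (Y ∩ X))

Yes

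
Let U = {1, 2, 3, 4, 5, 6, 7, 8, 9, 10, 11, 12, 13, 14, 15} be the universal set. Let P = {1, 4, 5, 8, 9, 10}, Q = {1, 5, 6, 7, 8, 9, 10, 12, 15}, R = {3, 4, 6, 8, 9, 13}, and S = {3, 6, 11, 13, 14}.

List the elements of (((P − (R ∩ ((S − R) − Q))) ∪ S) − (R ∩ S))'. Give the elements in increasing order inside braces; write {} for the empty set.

{2, 3, 6, 7, 12, 13, 15}

S − R = {11, 14}
(S − R) − Q = {11, 14}
R ∩ ((S − R) − Q) = {}
P − (R ∩ ((S − R) − Q)) = {1, 4, 5, 8, 9, 10}
(P − (R ∩ ((S − R) − Q))) ∪ S = {1, 3, 4, 5, 6, 8, 9, 10, 11, 13, 14}
R ∩ S = {3, 6, 13}
((P − (R ∩ ((S − R) − Q))) ∪ S) − (R ∩ S) = {1, 4, 5, 8, 9, 10, 11, 14}
(((P − (R ∩ ((S − R) − Q))) ∪ S) − (R ∩ S))' = {2, 3, 6, 7, 12, 13, 15}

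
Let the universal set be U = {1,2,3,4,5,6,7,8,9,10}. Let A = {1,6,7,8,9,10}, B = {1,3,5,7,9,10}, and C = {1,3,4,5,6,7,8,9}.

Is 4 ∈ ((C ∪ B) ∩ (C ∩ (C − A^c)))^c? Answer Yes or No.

Yes

4 ∈ C and 4 ∉ B, so 4 ∈ C ∪ B
4 ∉ A, so 4 ∈ A^c
4 ∈ C and 4 ∈ A^c, so 4 ∉ C − A^c
4 ∈ C and 4 ∉ (C − A^c), so 4 ∉ C ∩ (C − A^c)
4 ∈ (C ∪ B) and 4 ∉ (C ∩ (C − A^c)), so 4 ∉ (C ∪ B) ∩ (C ∩ (C − A^c))
4 ∈ ((C ∪ B) ∩ (C ∩ (C − A^c)))^c since 4 ∉ ((C ∪ B) ∩ (C ∩ (C − A^c)))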